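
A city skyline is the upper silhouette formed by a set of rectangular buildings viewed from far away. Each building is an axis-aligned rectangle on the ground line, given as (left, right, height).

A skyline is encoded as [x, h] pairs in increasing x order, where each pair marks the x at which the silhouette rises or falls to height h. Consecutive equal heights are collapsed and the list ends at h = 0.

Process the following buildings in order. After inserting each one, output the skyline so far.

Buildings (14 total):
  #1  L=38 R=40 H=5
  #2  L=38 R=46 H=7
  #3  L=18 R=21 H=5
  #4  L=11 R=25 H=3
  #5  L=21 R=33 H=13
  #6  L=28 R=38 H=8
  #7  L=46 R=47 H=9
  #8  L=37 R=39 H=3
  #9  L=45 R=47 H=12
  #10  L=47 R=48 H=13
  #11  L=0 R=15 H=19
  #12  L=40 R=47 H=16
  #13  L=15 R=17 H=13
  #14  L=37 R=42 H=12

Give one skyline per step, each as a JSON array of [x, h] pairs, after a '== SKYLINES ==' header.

== SKYLINES ==
[[38,5],[40,0]]
[[38,7],[46,0]]
[[18,5],[21,0],[38,7],[46,0]]
[[11,3],[18,5],[21,3],[25,0],[38,7],[46,0]]
[[11,3],[18,5],[21,13],[33,0],[38,7],[46,0]]
[[11,3],[18,5],[21,13],[33,8],[38,7],[46,0]]
[[11,3],[18,5],[21,13],[33,8],[38,7],[46,9],[47,0]]
[[11,3],[18,5],[21,13],[33,8],[38,7],[46,9],[47,0]]
[[11,3],[18,5],[21,13],[33,8],[38,7],[45,12],[47,0]]
[[11,3],[18,5],[21,13],[33,8],[38,7],[45,12],[47,13],[48,0]]
[[0,19],[15,3],[18,5],[21,13],[33,8],[38,7],[45,12],[47,13],[48,0]]
[[0,19],[15,3],[18,5],[21,13],[33,8],[38,7],[40,16],[47,13],[48,0]]
[[0,19],[15,13],[17,3],[18,5],[21,13],[33,8],[38,7],[40,16],[47,13],[48,0]]
[[0,19],[15,13],[17,3],[18,5],[21,13],[33,8],[37,12],[40,16],[47,13],[48,0]]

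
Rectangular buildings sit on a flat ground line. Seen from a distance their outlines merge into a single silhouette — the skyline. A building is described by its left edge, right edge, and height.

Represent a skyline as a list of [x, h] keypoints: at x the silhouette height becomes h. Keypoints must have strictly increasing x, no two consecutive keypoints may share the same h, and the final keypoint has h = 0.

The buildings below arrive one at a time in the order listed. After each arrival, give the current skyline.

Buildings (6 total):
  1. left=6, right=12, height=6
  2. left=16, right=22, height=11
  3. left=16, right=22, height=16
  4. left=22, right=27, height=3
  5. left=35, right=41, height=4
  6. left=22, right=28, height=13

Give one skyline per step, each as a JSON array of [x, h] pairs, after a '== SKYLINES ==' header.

== SKYLINES ==
[[6,6],[12,0]]
[[6,6],[12,0],[16,11],[22,0]]
[[6,6],[12,0],[16,16],[22,0]]
[[6,6],[12,0],[16,16],[22,3],[27,0]]
[[6,6],[12,0],[16,16],[22,3],[27,0],[35,4],[41,0]]
[[6,6],[12,0],[16,16],[22,13],[28,0],[35,4],[41,0]]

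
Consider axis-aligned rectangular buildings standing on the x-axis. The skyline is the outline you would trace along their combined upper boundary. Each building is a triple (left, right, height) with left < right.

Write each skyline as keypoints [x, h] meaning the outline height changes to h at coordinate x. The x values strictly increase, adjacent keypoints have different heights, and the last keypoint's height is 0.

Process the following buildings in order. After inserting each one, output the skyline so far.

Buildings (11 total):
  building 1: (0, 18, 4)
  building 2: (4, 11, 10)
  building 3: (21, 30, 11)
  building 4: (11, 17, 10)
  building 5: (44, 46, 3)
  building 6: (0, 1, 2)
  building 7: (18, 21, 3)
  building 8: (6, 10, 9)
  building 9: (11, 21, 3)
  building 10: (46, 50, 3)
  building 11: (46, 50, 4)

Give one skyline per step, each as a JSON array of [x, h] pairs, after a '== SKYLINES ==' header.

== SKYLINES ==
[[0,4],[18,0]]
[[0,4],[4,10],[11,4],[18,0]]
[[0,4],[4,10],[11,4],[18,0],[21,11],[30,0]]
[[0,4],[4,10],[17,4],[18,0],[21,11],[30,0]]
[[0,4],[4,10],[17,4],[18,0],[21,11],[30,0],[44,3],[46,0]]
[[0,4],[4,10],[17,4],[18,0],[21,11],[30,0],[44,3],[46,0]]
[[0,4],[4,10],[17,4],[18,3],[21,11],[30,0],[44,3],[46,0]]
[[0,4],[4,10],[17,4],[18,3],[21,11],[30,0],[44,3],[46,0]]
[[0,4],[4,10],[17,4],[18,3],[21,11],[30,0],[44,3],[46,0]]
[[0,4],[4,10],[17,4],[18,3],[21,11],[30,0],[44,3],[50,0]]
[[0,4],[4,10],[17,4],[18,3],[21,11],[30,0],[44,3],[46,4],[50,0]]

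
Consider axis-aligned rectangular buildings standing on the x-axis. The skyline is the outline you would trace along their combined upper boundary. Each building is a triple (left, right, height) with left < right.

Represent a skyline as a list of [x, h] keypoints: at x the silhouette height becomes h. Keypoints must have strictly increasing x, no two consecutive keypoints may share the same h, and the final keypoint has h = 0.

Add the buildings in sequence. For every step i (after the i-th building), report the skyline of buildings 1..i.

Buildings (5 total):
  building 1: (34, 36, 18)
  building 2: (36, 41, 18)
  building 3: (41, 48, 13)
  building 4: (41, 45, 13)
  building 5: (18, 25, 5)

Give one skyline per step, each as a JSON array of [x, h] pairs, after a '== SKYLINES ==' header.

== SKYLINES ==
[[34,18],[36,0]]
[[34,18],[41,0]]
[[34,18],[41,13],[48,0]]
[[34,18],[41,13],[48,0]]
[[18,5],[25,0],[34,18],[41,13],[48,0]]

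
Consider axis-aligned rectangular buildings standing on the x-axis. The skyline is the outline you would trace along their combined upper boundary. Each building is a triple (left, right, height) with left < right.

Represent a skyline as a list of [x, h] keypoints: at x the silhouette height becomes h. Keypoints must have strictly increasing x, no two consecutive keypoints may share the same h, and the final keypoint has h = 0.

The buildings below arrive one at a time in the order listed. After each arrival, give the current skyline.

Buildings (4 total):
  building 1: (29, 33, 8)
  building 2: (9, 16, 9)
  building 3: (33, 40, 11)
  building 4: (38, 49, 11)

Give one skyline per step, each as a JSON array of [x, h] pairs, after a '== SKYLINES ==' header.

== SKYLINES ==
[[29,8],[33,0]]
[[9,9],[16,0],[29,8],[33,0]]
[[9,9],[16,0],[29,8],[33,11],[40,0]]
[[9,9],[16,0],[29,8],[33,11],[49,0]]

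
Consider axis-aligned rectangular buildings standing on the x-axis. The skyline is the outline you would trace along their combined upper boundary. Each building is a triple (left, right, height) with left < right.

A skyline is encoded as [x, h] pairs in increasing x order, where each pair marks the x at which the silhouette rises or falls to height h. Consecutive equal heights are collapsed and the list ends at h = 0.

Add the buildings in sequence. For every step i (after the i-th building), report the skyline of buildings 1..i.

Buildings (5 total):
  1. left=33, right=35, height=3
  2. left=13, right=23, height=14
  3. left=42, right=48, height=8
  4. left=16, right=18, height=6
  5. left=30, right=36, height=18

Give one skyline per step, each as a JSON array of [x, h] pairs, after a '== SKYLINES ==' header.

== SKYLINES ==
[[33,3],[35,0]]
[[13,14],[23,0],[33,3],[35,0]]
[[13,14],[23,0],[33,3],[35,0],[42,8],[48,0]]
[[13,14],[23,0],[33,3],[35,0],[42,8],[48,0]]
[[13,14],[23,0],[30,18],[36,0],[42,8],[48,0]]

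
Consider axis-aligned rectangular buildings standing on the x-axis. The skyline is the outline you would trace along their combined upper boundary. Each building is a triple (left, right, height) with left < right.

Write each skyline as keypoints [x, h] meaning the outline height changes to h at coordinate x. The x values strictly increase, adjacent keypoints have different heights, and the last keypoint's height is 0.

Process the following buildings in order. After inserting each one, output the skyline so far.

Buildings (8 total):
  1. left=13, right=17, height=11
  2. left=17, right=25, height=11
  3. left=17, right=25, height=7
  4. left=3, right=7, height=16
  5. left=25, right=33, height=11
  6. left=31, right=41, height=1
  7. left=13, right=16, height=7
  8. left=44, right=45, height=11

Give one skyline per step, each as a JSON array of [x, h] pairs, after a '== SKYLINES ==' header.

== SKYLINES ==
[[13,11],[17,0]]
[[13,11],[25,0]]
[[13,11],[25,0]]
[[3,16],[7,0],[13,11],[25,0]]
[[3,16],[7,0],[13,11],[33,0]]
[[3,16],[7,0],[13,11],[33,1],[41,0]]
[[3,16],[7,0],[13,11],[33,1],[41,0]]
[[3,16],[7,0],[13,11],[33,1],[41,0],[44,11],[45,0]]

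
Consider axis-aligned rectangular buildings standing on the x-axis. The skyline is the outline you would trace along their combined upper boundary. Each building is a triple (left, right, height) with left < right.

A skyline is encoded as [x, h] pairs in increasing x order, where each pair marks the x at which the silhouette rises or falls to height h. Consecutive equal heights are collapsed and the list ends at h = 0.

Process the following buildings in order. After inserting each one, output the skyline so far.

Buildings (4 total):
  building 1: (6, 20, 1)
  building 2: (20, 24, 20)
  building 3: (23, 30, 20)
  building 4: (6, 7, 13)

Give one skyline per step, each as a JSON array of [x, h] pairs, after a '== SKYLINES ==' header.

== SKYLINES ==
[[6,1],[20,0]]
[[6,1],[20,20],[24,0]]
[[6,1],[20,20],[30,0]]
[[6,13],[7,1],[20,20],[30,0]]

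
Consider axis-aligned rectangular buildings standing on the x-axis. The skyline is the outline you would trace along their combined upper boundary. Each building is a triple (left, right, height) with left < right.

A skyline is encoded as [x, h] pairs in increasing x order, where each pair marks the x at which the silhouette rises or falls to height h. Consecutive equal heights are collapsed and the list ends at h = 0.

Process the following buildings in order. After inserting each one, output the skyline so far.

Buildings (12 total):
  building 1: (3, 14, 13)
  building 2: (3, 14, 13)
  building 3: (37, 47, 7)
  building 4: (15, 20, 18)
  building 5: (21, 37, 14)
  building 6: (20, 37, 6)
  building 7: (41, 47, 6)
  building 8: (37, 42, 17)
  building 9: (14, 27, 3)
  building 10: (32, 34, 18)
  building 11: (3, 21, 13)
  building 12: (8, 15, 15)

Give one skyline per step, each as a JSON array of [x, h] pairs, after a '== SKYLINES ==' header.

== SKYLINES ==
[[3,13],[14,0]]
[[3,13],[14,0]]
[[3,13],[14,0],[37,7],[47,0]]
[[3,13],[14,0],[15,18],[20,0],[37,7],[47,0]]
[[3,13],[14,0],[15,18],[20,0],[21,14],[37,7],[47,0]]
[[3,13],[14,0],[15,18],[20,6],[21,14],[37,7],[47,0]]
[[3,13],[14,0],[15,18],[20,6],[21,14],[37,7],[47,0]]
[[3,13],[14,0],[15,18],[20,6],[21,14],[37,17],[42,7],[47,0]]
[[3,13],[14,3],[15,18],[20,6],[21,14],[37,17],[42,7],[47,0]]
[[3,13],[14,3],[15,18],[20,6],[21,14],[32,18],[34,14],[37,17],[42,7],[47,0]]
[[3,13],[15,18],[20,13],[21,14],[32,18],[34,14],[37,17],[42,7],[47,0]]
[[3,13],[8,15],[15,18],[20,13],[21,14],[32,18],[34,14],[37,17],[42,7],[47,0]]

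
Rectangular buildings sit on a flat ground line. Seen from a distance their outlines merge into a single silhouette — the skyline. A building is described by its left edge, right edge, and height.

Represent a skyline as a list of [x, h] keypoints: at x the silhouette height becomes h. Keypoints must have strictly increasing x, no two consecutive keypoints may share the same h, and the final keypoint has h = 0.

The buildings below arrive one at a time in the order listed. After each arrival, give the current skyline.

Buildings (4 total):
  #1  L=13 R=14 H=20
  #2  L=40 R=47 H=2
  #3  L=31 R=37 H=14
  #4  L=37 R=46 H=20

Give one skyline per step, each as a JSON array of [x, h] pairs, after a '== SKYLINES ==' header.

== SKYLINES ==
[[13,20],[14,0]]
[[13,20],[14,0],[40,2],[47,0]]
[[13,20],[14,0],[31,14],[37,0],[40,2],[47,0]]
[[13,20],[14,0],[31,14],[37,20],[46,2],[47,0]]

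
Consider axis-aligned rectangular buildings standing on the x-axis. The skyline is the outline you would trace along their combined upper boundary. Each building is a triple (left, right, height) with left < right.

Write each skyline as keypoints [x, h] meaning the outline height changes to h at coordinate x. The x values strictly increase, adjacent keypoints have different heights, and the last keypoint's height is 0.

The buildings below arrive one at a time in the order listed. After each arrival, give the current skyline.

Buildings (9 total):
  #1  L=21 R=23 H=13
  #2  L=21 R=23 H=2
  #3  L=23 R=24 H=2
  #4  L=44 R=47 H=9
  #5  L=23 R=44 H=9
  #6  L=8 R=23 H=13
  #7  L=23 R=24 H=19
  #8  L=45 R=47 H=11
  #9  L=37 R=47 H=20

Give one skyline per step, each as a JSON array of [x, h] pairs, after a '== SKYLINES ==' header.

== SKYLINES ==
[[21,13],[23,0]]
[[21,13],[23,0]]
[[21,13],[23,2],[24,0]]
[[21,13],[23,2],[24,0],[44,9],[47,0]]
[[21,13],[23,9],[47,0]]
[[8,13],[23,9],[47,0]]
[[8,13],[23,19],[24,9],[47,0]]
[[8,13],[23,19],[24,9],[45,11],[47,0]]
[[8,13],[23,19],[24,9],[37,20],[47,0]]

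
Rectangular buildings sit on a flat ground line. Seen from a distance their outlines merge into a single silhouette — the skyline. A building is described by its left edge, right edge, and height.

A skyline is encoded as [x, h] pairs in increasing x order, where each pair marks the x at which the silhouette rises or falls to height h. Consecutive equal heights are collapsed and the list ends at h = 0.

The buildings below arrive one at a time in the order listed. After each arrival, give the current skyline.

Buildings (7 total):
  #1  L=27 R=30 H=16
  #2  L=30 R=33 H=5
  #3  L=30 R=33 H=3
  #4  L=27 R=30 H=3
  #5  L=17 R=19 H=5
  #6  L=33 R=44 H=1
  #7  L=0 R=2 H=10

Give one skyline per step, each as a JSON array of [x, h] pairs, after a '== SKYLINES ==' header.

== SKYLINES ==
[[27,16],[30,0]]
[[27,16],[30,5],[33,0]]
[[27,16],[30,5],[33,0]]
[[27,16],[30,5],[33,0]]
[[17,5],[19,0],[27,16],[30,5],[33,0]]
[[17,5],[19,0],[27,16],[30,5],[33,1],[44,0]]
[[0,10],[2,0],[17,5],[19,0],[27,16],[30,5],[33,1],[44,0]]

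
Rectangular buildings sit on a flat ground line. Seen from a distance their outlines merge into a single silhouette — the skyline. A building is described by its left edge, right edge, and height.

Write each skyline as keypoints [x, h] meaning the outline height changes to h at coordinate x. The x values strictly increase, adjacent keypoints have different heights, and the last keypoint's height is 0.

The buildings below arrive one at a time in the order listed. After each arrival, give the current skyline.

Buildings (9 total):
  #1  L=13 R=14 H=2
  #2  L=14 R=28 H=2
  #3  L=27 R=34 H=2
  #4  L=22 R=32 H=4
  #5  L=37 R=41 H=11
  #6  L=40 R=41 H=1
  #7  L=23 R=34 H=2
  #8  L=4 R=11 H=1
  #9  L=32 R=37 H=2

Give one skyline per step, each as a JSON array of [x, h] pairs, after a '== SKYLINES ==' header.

== SKYLINES ==
[[13,2],[14,0]]
[[13,2],[28,0]]
[[13,2],[34,0]]
[[13,2],[22,4],[32,2],[34,0]]
[[13,2],[22,4],[32,2],[34,0],[37,11],[41,0]]
[[13,2],[22,4],[32,2],[34,0],[37,11],[41,0]]
[[13,2],[22,4],[32,2],[34,0],[37,11],[41,0]]
[[4,1],[11,0],[13,2],[22,4],[32,2],[34,0],[37,11],[41,0]]
[[4,1],[11,0],[13,2],[22,4],[32,2],[37,11],[41,0]]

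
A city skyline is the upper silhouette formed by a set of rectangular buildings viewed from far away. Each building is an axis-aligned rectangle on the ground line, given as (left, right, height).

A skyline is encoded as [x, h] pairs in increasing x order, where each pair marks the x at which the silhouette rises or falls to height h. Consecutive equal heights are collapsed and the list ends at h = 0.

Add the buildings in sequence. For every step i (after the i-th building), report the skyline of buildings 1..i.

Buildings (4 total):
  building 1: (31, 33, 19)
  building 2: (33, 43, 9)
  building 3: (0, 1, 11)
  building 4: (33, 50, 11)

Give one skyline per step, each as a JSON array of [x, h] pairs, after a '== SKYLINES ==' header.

== SKYLINES ==
[[31,19],[33,0]]
[[31,19],[33,9],[43,0]]
[[0,11],[1,0],[31,19],[33,9],[43,0]]
[[0,11],[1,0],[31,19],[33,11],[50,0]]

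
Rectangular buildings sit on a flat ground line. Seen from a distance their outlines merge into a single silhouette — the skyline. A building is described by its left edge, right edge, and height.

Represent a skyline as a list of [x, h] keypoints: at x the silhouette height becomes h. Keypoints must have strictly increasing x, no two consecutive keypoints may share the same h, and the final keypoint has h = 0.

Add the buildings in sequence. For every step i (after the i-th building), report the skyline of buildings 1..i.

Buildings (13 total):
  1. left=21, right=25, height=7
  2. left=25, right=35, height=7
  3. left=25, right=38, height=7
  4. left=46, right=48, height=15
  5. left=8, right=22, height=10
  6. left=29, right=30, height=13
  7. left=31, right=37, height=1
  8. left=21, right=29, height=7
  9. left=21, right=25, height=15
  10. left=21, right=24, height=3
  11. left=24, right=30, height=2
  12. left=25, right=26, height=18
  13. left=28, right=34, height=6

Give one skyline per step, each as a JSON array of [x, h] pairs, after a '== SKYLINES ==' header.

== SKYLINES ==
[[21,7],[25,0]]
[[21,7],[35,0]]
[[21,7],[38,0]]
[[21,7],[38,0],[46,15],[48,0]]
[[8,10],[22,7],[38,0],[46,15],[48,0]]
[[8,10],[22,7],[29,13],[30,7],[38,0],[46,15],[48,0]]
[[8,10],[22,7],[29,13],[30,7],[38,0],[46,15],[48,0]]
[[8,10],[22,7],[29,13],[30,7],[38,0],[46,15],[48,0]]
[[8,10],[21,15],[25,7],[29,13],[30,7],[38,0],[46,15],[48,0]]
[[8,10],[21,15],[25,7],[29,13],[30,7],[38,0],[46,15],[48,0]]
[[8,10],[21,15],[25,7],[29,13],[30,7],[38,0],[46,15],[48,0]]
[[8,10],[21,15],[25,18],[26,7],[29,13],[30,7],[38,0],[46,15],[48,0]]
[[8,10],[21,15],[25,18],[26,7],[29,13],[30,7],[38,0],[46,15],[48,0]]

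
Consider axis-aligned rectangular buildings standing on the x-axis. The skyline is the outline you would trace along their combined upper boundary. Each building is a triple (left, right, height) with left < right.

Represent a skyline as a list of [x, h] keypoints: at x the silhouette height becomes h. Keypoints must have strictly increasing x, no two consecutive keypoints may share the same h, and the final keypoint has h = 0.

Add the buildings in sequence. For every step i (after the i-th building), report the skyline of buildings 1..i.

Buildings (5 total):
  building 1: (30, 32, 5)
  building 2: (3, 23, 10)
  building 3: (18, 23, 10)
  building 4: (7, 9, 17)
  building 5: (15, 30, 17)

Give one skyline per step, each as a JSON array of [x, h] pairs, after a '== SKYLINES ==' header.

== SKYLINES ==
[[30,5],[32,0]]
[[3,10],[23,0],[30,5],[32,0]]
[[3,10],[23,0],[30,5],[32,0]]
[[3,10],[7,17],[9,10],[23,0],[30,5],[32,0]]
[[3,10],[7,17],[9,10],[15,17],[30,5],[32,0]]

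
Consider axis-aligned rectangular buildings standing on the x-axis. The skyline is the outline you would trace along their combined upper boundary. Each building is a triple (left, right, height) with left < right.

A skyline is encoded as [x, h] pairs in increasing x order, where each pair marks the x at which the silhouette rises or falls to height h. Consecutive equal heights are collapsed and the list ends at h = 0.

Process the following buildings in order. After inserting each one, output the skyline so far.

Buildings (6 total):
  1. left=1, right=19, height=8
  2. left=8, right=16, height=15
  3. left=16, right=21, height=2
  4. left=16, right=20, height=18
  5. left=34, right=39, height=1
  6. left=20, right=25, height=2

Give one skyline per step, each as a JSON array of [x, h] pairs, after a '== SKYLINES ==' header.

== SKYLINES ==
[[1,8],[19,0]]
[[1,8],[8,15],[16,8],[19,0]]
[[1,8],[8,15],[16,8],[19,2],[21,0]]
[[1,8],[8,15],[16,18],[20,2],[21,0]]
[[1,8],[8,15],[16,18],[20,2],[21,0],[34,1],[39,0]]
[[1,8],[8,15],[16,18],[20,2],[25,0],[34,1],[39,0]]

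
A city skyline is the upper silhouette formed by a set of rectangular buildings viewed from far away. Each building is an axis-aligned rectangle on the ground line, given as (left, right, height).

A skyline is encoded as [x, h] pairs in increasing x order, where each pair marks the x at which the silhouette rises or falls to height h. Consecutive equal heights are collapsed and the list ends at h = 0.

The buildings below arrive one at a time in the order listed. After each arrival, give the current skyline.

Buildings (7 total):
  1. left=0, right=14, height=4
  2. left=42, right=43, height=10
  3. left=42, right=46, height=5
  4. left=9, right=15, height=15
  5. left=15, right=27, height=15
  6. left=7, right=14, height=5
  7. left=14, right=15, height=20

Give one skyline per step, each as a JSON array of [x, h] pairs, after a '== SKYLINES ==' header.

== SKYLINES ==
[[0,4],[14,0]]
[[0,4],[14,0],[42,10],[43,0]]
[[0,4],[14,0],[42,10],[43,5],[46,0]]
[[0,4],[9,15],[15,0],[42,10],[43,5],[46,0]]
[[0,4],[9,15],[27,0],[42,10],[43,5],[46,0]]
[[0,4],[7,5],[9,15],[27,0],[42,10],[43,5],[46,0]]
[[0,4],[7,5],[9,15],[14,20],[15,15],[27,0],[42,10],[43,5],[46,0]]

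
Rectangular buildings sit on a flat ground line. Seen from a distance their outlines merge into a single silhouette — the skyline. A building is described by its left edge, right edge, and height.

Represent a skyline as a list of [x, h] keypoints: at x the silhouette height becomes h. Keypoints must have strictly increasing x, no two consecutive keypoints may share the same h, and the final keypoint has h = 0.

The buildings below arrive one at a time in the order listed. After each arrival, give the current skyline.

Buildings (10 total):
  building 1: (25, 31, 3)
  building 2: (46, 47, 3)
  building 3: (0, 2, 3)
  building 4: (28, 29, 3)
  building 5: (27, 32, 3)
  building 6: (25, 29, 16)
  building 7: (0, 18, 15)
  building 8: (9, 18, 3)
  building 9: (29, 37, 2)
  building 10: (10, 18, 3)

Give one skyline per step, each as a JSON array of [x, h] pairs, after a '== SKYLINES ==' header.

== SKYLINES ==
[[25,3],[31,0]]
[[25,3],[31,0],[46,3],[47,0]]
[[0,3],[2,0],[25,3],[31,0],[46,3],[47,0]]
[[0,3],[2,0],[25,3],[31,0],[46,3],[47,0]]
[[0,3],[2,0],[25,3],[32,0],[46,3],[47,0]]
[[0,3],[2,0],[25,16],[29,3],[32,0],[46,3],[47,0]]
[[0,15],[18,0],[25,16],[29,3],[32,0],[46,3],[47,0]]
[[0,15],[18,0],[25,16],[29,3],[32,0],[46,3],[47,0]]
[[0,15],[18,0],[25,16],[29,3],[32,2],[37,0],[46,3],[47,0]]
[[0,15],[18,0],[25,16],[29,3],[32,2],[37,0],[46,3],[47,0]]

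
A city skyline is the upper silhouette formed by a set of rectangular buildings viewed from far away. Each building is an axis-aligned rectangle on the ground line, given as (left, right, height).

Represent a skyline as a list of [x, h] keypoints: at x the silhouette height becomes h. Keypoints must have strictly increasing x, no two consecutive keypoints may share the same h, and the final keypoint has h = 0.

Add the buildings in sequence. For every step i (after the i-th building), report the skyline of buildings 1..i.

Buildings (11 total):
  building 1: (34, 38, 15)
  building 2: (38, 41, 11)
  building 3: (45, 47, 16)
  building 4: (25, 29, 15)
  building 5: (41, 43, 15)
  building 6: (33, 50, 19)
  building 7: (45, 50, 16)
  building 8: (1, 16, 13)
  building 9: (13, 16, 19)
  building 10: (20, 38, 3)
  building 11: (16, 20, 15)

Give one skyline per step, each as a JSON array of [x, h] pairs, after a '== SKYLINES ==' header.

== SKYLINES ==
[[34,15],[38,0]]
[[34,15],[38,11],[41,0]]
[[34,15],[38,11],[41,0],[45,16],[47,0]]
[[25,15],[29,0],[34,15],[38,11],[41,0],[45,16],[47,0]]
[[25,15],[29,0],[34,15],[38,11],[41,15],[43,0],[45,16],[47,0]]
[[25,15],[29,0],[33,19],[50,0]]
[[25,15],[29,0],[33,19],[50,0]]
[[1,13],[16,0],[25,15],[29,0],[33,19],[50,0]]
[[1,13],[13,19],[16,0],[25,15],[29,0],[33,19],[50,0]]
[[1,13],[13,19],[16,0],[20,3],[25,15],[29,3],[33,19],[50,0]]
[[1,13],[13,19],[16,15],[20,3],[25,15],[29,3],[33,19],[50,0]]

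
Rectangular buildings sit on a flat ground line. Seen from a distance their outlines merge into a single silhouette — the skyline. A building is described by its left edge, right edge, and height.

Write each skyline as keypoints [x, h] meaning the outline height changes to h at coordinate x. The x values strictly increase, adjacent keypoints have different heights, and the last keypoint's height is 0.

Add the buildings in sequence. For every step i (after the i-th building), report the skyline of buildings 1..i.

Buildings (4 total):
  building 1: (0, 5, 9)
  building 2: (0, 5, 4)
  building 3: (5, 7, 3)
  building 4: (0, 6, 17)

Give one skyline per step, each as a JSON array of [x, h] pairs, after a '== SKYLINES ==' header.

== SKYLINES ==
[[0,9],[5,0]]
[[0,9],[5,0]]
[[0,9],[5,3],[7,0]]
[[0,17],[6,3],[7,0]]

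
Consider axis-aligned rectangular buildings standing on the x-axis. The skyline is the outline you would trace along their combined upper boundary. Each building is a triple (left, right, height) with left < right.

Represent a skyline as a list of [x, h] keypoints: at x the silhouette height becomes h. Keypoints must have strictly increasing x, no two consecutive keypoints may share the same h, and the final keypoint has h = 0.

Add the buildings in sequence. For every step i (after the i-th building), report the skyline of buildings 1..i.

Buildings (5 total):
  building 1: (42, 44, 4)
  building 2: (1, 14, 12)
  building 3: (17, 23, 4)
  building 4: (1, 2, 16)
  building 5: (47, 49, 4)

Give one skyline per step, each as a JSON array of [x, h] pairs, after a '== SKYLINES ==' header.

== SKYLINES ==
[[42,4],[44,0]]
[[1,12],[14,0],[42,4],[44,0]]
[[1,12],[14,0],[17,4],[23,0],[42,4],[44,0]]
[[1,16],[2,12],[14,0],[17,4],[23,0],[42,4],[44,0]]
[[1,16],[2,12],[14,0],[17,4],[23,0],[42,4],[44,0],[47,4],[49,0]]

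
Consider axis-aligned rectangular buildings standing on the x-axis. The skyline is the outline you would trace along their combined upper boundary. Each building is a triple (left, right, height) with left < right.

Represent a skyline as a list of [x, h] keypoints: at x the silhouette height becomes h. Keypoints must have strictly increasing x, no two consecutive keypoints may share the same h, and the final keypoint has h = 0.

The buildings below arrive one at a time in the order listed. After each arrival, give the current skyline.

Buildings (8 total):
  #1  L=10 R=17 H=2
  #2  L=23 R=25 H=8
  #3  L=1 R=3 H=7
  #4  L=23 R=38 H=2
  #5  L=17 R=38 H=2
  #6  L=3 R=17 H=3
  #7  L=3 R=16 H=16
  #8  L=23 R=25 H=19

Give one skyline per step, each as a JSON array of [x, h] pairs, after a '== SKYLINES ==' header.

== SKYLINES ==
[[10,2],[17,0]]
[[10,2],[17,0],[23,8],[25,0]]
[[1,7],[3,0],[10,2],[17,0],[23,8],[25,0]]
[[1,7],[3,0],[10,2],[17,0],[23,8],[25,2],[38,0]]
[[1,7],[3,0],[10,2],[23,8],[25,2],[38,0]]
[[1,7],[3,3],[17,2],[23,8],[25,2],[38,0]]
[[1,7],[3,16],[16,3],[17,2],[23,8],[25,2],[38,0]]
[[1,7],[3,16],[16,3],[17,2],[23,19],[25,2],[38,0]]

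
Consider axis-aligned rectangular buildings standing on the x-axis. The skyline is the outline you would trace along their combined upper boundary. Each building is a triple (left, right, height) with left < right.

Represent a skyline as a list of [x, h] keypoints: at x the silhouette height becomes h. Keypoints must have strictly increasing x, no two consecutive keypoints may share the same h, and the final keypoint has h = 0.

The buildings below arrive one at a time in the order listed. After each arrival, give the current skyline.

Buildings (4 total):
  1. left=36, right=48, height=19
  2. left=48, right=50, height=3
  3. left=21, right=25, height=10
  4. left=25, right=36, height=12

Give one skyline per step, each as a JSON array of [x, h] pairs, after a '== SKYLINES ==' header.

== SKYLINES ==
[[36,19],[48,0]]
[[36,19],[48,3],[50,0]]
[[21,10],[25,0],[36,19],[48,3],[50,0]]
[[21,10],[25,12],[36,19],[48,3],[50,0]]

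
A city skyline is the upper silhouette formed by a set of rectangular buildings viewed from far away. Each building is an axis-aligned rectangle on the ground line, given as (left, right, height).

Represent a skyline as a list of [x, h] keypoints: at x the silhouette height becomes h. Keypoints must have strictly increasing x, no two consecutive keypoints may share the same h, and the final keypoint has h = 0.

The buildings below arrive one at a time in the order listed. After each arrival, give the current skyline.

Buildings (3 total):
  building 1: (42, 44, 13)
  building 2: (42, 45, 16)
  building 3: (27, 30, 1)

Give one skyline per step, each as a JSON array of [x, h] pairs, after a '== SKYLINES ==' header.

== SKYLINES ==
[[42,13],[44,0]]
[[42,16],[45,0]]
[[27,1],[30,0],[42,16],[45,0]]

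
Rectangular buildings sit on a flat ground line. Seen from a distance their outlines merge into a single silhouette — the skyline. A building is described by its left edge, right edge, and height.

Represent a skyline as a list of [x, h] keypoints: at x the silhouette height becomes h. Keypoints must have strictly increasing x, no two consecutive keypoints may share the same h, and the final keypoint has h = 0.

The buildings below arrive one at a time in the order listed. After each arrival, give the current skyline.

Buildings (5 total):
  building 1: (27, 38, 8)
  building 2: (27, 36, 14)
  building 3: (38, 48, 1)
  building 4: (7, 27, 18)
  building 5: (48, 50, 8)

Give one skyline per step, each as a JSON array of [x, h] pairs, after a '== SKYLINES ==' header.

== SKYLINES ==
[[27,8],[38,0]]
[[27,14],[36,8],[38,0]]
[[27,14],[36,8],[38,1],[48,0]]
[[7,18],[27,14],[36,8],[38,1],[48,0]]
[[7,18],[27,14],[36,8],[38,1],[48,8],[50,0]]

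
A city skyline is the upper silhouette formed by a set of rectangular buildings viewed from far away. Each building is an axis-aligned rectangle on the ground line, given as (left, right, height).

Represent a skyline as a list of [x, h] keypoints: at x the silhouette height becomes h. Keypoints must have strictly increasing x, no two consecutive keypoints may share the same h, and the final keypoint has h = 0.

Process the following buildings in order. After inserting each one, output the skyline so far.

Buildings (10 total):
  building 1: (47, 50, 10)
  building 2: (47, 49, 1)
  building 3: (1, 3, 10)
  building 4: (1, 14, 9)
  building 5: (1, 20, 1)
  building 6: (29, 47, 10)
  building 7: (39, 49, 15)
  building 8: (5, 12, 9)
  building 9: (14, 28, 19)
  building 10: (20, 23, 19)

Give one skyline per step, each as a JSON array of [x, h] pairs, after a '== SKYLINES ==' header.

== SKYLINES ==
[[47,10],[50,0]]
[[47,10],[50,0]]
[[1,10],[3,0],[47,10],[50,0]]
[[1,10],[3,9],[14,0],[47,10],[50,0]]
[[1,10],[3,9],[14,1],[20,0],[47,10],[50,0]]
[[1,10],[3,9],[14,1],[20,0],[29,10],[50,0]]
[[1,10],[3,9],[14,1],[20,0],[29,10],[39,15],[49,10],[50,0]]
[[1,10],[3,9],[14,1],[20,0],[29,10],[39,15],[49,10],[50,0]]
[[1,10],[3,9],[14,19],[28,0],[29,10],[39,15],[49,10],[50,0]]
[[1,10],[3,9],[14,19],[28,0],[29,10],[39,15],[49,10],[50,0]]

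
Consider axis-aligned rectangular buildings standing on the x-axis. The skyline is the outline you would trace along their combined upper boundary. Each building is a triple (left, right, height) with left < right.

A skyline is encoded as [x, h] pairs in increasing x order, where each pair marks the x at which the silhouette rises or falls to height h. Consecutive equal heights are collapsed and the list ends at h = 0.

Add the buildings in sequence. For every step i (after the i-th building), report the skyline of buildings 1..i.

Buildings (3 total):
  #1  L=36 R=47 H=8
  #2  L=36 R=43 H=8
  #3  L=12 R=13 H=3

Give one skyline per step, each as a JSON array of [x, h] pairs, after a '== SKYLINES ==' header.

== SKYLINES ==
[[36,8],[47,0]]
[[36,8],[47,0]]
[[12,3],[13,0],[36,8],[47,0]]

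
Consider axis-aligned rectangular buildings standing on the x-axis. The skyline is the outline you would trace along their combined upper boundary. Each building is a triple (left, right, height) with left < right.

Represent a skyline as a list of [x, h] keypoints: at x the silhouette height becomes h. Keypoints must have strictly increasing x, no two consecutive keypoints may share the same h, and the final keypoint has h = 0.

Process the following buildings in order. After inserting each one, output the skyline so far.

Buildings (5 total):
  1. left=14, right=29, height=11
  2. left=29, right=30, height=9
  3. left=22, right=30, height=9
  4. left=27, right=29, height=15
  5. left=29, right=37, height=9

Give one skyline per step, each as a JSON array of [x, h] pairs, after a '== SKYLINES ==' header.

== SKYLINES ==
[[14,11],[29,0]]
[[14,11],[29,9],[30,0]]
[[14,11],[29,9],[30,0]]
[[14,11],[27,15],[29,9],[30,0]]
[[14,11],[27,15],[29,9],[37,0]]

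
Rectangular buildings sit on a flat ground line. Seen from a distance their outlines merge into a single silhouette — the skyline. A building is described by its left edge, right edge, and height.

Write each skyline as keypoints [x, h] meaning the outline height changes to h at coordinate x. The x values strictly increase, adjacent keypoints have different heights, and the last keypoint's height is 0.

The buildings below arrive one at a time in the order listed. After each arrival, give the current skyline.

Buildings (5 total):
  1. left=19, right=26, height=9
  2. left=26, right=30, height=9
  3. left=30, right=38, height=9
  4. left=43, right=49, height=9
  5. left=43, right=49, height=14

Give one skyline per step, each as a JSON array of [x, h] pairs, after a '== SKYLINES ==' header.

== SKYLINES ==
[[19,9],[26,0]]
[[19,9],[30,0]]
[[19,9],[38,0]]
[[19,9],[38,0],[43,9],[49,0]]
[[19,9],[38,0],[43,14],[49,0]]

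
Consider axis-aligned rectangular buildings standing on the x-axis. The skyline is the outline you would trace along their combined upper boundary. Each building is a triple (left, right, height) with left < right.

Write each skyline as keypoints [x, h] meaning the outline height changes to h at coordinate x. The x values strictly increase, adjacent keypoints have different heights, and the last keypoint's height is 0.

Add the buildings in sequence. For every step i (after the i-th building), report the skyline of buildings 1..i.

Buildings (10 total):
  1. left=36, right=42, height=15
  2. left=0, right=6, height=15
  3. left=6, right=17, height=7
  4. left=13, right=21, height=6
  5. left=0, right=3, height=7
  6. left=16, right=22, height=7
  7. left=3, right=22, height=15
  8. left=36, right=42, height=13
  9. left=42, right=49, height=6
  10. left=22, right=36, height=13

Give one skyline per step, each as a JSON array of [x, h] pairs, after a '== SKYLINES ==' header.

== SKYLINES ==
[[36,15],[42,0]]
[[0,15],[6,0],[36,15],[42,0]]
[[0,15],[6,7],[17,0],[36,15],[42,0]]
[[0,15],[6,7],[17,6],[21,0],[36,15],[42,0]]
[[0,15],[6,7],[17,6],[21,0],[36,15],[42,0]]
[[0,15],[6,7],[22,0],[36,15],[42,0]]
[[0,15],[22,0],[36,15],[42,0]]
[[0,15],[22,0],[36,15],[42,0]]
[[0,15],[22,0],[36,15],[42,6],[49,0]]
[[0,15],[22,13],[36,15],[42,6],[49,0]]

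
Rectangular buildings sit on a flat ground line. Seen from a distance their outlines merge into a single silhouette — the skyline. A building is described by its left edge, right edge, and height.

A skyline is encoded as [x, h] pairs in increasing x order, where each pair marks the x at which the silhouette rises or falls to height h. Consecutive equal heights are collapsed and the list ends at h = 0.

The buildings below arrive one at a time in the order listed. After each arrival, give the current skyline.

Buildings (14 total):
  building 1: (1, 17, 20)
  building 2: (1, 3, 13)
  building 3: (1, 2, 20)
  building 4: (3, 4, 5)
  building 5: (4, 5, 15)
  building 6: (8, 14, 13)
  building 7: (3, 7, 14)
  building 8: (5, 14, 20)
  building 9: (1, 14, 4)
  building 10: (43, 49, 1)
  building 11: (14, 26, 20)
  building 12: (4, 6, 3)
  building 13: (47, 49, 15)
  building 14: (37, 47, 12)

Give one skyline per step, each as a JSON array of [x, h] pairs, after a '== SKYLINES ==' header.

== SKYLINES ==
[[1,20],[17,0]]
[[1,20],[17,0]]
[[1,20],[17,0]]
[[1,20],[17,0]]
[[1,20],[17,0]]
[[1,20],[17,0]]
[[1,20],[17,0]]
[[1,20],[17,0]]
[[1,20],[17,0]]
[[1,20],[17,0],[43,1],[49,0]]
[[1,20],[26,0],[43,1],[49,0]]
[[1,20],[26,0],[43,1],[49,0]]
[[1,20],[26,0],[43,1],[47,15],[49,0]]
[[1,20],[26,0],[37,12],[47,15],[49,0]]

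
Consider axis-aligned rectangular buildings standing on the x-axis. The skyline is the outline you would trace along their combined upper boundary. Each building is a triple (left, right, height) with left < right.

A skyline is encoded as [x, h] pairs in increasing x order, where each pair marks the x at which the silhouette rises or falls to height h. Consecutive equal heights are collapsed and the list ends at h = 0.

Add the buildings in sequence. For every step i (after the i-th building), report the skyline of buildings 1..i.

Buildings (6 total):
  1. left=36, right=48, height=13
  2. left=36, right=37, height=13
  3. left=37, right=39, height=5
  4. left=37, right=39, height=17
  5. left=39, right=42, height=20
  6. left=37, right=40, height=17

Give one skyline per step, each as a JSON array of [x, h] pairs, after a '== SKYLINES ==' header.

== SKYLINES ==
[[36,13],[48,0]]
[[36,13],[48,0]]
[[36,13],[48,0]]
[[36,13],[37,17],[39,13],[48,0]]
[[36,13],[37,17],[39,20],[42,13],[48,0]]
[[36,13],[37,17],[39,20],[42,13],[48,0]]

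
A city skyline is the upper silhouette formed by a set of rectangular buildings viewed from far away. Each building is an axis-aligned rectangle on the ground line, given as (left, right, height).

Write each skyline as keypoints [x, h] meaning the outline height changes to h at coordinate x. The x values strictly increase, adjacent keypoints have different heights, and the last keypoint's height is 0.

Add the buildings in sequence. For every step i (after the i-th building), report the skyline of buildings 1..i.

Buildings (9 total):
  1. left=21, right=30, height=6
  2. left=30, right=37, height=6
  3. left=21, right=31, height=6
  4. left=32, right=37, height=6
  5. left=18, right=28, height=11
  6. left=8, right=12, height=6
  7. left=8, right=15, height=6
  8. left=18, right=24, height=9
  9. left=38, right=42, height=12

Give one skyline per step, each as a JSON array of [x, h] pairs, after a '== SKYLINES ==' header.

== SKYLINES ==
[[21,6],[30,0]]
[[21,6],[37,0]]
[[21,6],[37,0]]
[[21,6],[37,0]]
[[18,11],[28,6],[37,0]]
[[8,6],[12,0],[18,11],[28,6],[37,0]]
[[8,6],[15,0],[18,11],[28,6],[37,0]]
[[8,6],[15,0],[18,11],[28,6],[37,0]]
[[8,6],[15,0],[18,11],[28,6],[37,0],[38,12],[42,0]]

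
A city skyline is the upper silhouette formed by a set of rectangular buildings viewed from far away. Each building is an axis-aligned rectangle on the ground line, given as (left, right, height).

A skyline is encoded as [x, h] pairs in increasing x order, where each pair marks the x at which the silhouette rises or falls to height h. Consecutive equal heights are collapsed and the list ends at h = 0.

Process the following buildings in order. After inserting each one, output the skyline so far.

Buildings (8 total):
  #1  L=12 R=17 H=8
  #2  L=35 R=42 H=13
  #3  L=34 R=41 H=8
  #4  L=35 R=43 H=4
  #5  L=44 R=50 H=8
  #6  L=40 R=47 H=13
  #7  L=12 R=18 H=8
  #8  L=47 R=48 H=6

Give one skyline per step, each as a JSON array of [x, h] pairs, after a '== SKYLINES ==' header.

== SKYLINES ==
[[12,8],[17,0]]
[[12,8],[17,0],[35,13],[42,0]]
[[12,8],[17,0],[34,8],[35,13],[42,0]]
[[12,8],[17,0],[34,8],[35,13],[42,4],[43,0]]
[[12,8],[17,0],[34,8],[35,13],[42,4],[43,0],[44,8],[50,0]]
[[12,8],[17,0],[34,8],[35,13],[47,8],[50,0]]
[[12,8],[18,0],[34,8],[35,13],[47,8],[50,0]]
[[12,8],[18,0],[34,8],[35,13],[47,8],[50,0]]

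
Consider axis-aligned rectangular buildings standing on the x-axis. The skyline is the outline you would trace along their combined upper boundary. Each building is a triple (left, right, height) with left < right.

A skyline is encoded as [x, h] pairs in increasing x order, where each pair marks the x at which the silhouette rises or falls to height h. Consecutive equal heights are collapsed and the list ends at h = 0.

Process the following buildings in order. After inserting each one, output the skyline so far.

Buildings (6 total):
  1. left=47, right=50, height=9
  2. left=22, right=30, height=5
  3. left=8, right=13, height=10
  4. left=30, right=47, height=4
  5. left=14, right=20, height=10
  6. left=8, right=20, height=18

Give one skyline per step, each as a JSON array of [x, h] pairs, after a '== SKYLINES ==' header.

== SKYLINES ==
[[47,9],[50,0]]
[[22,5],[30,0],[47,9],[50,0]]
[[8,10],[13,0],[22,5],[30,0],[47,9],[50,0]]
[[8,10],[13,0],[22,5],[30,4],[47,9],[50,0]]
[[8,10],[13,0],[14,10],[20,0],[22,5],[30,4],[47,9],[50,0]]
[[8,18],[20,0],[22,5],[30,4],[47,9],[50,0]]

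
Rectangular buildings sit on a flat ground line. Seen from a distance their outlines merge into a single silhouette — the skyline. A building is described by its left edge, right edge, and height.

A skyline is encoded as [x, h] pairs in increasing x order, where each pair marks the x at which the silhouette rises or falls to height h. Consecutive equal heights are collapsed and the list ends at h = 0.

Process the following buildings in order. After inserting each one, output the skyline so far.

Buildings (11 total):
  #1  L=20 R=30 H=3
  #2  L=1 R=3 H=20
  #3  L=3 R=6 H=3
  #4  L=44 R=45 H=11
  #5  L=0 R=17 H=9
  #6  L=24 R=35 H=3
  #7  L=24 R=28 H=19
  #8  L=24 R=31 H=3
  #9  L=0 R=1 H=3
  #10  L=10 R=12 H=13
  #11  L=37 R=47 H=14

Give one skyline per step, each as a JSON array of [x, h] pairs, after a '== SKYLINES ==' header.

== SKYLINES ==
[[20,3],[30,0]]
[[1,20],[3,0],[20,3],[30,0]]
[[1,20],[3,3],[6,0],[20,3],[30,0]]
[[1,20],[3,3],[6,0],[20,3],[30,0],[44,11],[45,0]]
[[0,9],[1,20],[3,9],[17,0],[20,3],[30,0],[44,11],[45,0]]
[[0,9],[1,20],[3,9],[17,0],[20,3],[35,0],[44,11],[45,0]]
[[0,9],[1,20],[3,9],[17,0],[20,3],[24,19],[28,3],[35,0],[44,11],[45,0]]
[[0,9],[1,20],[3,9],[17,0],[20,3],[24,19],[28,3],[35,0],[44,11],[45,0]]
[[0,9],[1,20],[3,9],[17,0],[20,3],[24,19],[28,3],[35,0],[44,11],[45,0]]
[[0,9],[1,20],[3,9],[10,13],[12,9],[17,0],[20,3],[24,19],[28,3],[35,0],[44,11],[45,0]]
[[0,9],[1,20],[3,9],[10,13],[12,9],[17,0],[20,3],[24,19],[28,3],[35,0],[37,14],[47,0]]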